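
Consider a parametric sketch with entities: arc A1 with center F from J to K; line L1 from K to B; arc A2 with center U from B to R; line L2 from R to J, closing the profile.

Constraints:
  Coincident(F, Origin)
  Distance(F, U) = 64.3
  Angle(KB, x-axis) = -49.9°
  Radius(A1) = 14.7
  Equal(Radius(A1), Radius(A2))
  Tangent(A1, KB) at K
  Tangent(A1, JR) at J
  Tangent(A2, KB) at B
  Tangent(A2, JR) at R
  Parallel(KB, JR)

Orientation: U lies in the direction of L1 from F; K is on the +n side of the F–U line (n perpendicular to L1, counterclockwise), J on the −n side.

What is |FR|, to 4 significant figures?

65.96

The slot axis is L1's direction at -49.9°, so u = (cos -49.9°, sin -49.9°) = (0.6441, -0.7649) and n = (−sin -49.9°, cos -49.9°) = (0.7649, 0.6441). F is at the origin and U lies 64.3 along u from F, so U = 64.3·u = (41.42, -49.18). Tangency of A1 to both parallel lines with radius 14.7 puts K and J at F ± 14.7·n: K = (11.24, 9.469), J = (-11.24, -9.469). Equal radii place B and R the same way about U: B = U + 14.7·n = (52.66, -39.72), R = U − 14.7·n = (30.17, -58.65). Then |FR| = |R − F| = 65.96.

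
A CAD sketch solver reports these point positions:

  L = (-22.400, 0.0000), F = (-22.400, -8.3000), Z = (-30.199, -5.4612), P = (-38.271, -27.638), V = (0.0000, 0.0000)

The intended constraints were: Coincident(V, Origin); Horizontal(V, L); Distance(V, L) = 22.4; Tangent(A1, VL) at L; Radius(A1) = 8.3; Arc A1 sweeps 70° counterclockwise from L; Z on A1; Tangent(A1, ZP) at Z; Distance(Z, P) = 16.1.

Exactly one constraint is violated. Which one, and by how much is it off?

Distance(Z, P) = 16.1 — off by 7.50.

V = (0.00, 0.00) ✓; V.y = 0.00, L.y = 0.00 ✓; |VL| = 22.40 ✓; ∠(FL, LV) = 90.00° ✓; |FL| = 8.300 ✓; bearing(F→Z) − bearing(F→L) = 70.00° ✓; |FZ| = 8.300 ✓; ∠(FZ, ZP) = 90.00° ✓; |ZP| = 23.60 ✗.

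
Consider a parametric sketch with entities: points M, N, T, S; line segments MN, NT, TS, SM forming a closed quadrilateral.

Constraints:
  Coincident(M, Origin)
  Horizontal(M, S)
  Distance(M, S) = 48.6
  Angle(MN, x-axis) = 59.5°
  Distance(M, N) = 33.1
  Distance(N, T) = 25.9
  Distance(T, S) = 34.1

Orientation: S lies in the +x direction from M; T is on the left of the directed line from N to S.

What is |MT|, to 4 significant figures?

53.89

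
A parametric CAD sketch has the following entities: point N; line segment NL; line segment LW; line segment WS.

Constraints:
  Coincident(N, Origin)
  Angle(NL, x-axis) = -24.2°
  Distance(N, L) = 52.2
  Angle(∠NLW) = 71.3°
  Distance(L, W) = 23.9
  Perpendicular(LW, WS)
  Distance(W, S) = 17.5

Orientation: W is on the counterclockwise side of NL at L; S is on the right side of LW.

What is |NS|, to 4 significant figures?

67.33

N is at the origin; NL runs at -24.2° with length 52.2, so L = 52.2·(cos -24.2°, sin -24.2°) = (47.61, -21.40). ∠NLW = 71.3°, so LW runs at -24.2° + (180° − 71.3°) = 84.50° from the x-axis; with |LW| = 23.9, W = L + 23.9·(cos 84.50°, sin 84.50°) = (49.90, 2.392). LW is perpendicular to WS; with |WS| = 17.5 on the right of LW, S = W + 17.5·(0.9954, -0.09585) = (67.32, 0.7147). Then |NS| = |S − N| = 67.33.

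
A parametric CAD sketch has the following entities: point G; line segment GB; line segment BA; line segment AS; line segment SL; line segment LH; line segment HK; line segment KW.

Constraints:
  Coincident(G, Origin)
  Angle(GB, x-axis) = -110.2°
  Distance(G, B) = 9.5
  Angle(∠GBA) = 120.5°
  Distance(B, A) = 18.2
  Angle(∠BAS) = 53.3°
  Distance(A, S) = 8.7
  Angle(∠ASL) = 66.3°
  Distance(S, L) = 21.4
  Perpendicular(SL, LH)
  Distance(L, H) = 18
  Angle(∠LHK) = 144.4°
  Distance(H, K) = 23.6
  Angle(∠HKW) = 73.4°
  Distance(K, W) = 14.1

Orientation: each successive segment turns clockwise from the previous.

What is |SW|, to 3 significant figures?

26.1

G is at the origin; GB runs at -110.2° with length 9.5, so B = (-3.28, -8.92). ∠GBA = 120.5° gives BA at -170° from the x-axis; with |BA| = 18.2, A = (-21.2, -12.2). ∠BAS = 53.3° gives AS at 63.6° from the x-axis; with |AS| = 8.7, S = (-17.3, -4.38). ∠ASL = 66.3° gives SL at -50.1° from the x-axis; with |SL| = 21.4, L = (-3.59, -20.8). The perpendicularity gives LH at right angles to SL, so LH runs at -140°; with |LH| = 18.0, H = (-17.4, -32.3). ∠LHK = 144.4° gives HK at -176° from the x-axis; with |HK| = 23.6, K = (-40.9, -34.1). ∠HKW = 73.4° gives KW at 77.7° from the x-axis; with |KW| = 14.1, W = (-37.9, -20.3). Then |SW| = |W − S| = 26.1.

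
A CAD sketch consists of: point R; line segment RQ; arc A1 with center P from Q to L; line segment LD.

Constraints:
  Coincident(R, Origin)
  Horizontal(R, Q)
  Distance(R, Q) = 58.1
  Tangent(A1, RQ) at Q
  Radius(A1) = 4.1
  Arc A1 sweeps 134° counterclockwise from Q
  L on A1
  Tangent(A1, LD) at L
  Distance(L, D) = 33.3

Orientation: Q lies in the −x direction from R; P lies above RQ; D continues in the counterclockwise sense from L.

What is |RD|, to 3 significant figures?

84.2

R is at the origin; RQ is horizontal with |RQ| = 58.1 and Q on the −x side, so Q = (-58.1, 0.00). The tangent condition forces PQ to be normal to RQ, so P = Q + (0, 4.1) = (-58.1, 4.10). On A1, Q sits at bearing -90° from P; a 134° counterclockwise sweep puts L at bearing 44°, so L = P + 4.1·(cos 44°, sin 44°) = (-55.2, 6.95). The tangent condition forces PL to be normal to LD, so LD runs along (−sin 44°, cos 44°); with |LD| = 33.3, D = (-78.3, 30.9). Then |RD| = |D − R| = 84.2.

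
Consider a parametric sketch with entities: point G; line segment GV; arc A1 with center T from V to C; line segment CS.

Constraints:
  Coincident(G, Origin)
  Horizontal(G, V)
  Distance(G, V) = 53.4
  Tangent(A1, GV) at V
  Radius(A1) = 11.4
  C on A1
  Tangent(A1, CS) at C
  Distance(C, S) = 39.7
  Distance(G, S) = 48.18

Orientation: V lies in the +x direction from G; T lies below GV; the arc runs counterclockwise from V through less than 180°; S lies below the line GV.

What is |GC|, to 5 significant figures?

43.732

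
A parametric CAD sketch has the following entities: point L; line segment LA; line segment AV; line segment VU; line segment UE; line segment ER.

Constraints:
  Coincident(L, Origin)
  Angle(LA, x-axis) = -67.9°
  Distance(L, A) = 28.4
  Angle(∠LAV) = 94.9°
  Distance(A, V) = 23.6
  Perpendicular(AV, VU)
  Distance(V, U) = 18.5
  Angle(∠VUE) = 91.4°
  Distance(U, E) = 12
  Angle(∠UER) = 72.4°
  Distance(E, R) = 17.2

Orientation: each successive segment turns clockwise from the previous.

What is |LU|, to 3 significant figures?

27.8

L is at the origin; LA runs at -67.9° with length 28.4, so A = (10.7, -26.3). ∠LAV = 94.9° gives AV at -153° from the x-axis; with |AV| = 23.6, V = (-10.3, -37.0). AV ⟂ VU, so VU runs at 117°; with |VU| = 18.5, U = (-18.7, -20.5). Then |LU| = |U − L| = 27.8.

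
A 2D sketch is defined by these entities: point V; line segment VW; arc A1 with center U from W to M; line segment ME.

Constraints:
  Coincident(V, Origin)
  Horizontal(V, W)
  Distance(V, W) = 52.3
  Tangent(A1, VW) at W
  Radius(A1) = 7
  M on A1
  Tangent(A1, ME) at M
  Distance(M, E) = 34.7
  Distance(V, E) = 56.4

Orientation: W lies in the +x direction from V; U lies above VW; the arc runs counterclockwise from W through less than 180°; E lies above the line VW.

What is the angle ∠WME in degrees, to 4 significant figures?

118.9°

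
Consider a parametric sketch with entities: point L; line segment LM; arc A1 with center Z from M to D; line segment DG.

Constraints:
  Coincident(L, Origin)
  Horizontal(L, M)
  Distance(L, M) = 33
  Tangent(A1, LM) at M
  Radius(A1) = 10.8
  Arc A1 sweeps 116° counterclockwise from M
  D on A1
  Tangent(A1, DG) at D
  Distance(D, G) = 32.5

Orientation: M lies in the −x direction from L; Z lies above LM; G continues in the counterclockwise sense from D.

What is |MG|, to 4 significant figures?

44.97

L is at the origin; LM is horizontal with |LM| = 33.0 and M on the −x side, so M = (-33.00, 0.000). The tangent condition forces ZM to be normal to LM, so Z = M + (0, 10.8) = (-33.00, 10.80). On A1, M sits at bearing -90° from Z; a 116° counterclockwise sweep puts D at bearing 26°, so D = Z + 10.8·(cos 26°, sin 26°) = (-23.29, 15.53). Since A1 is tangent to DG there, ZD ⟂ DG, so DG runs along (−sin 26°, cos 26°); with |DG| = 32.5, G = (-37.54, 44.75). Then |MG| = |G − M| = 44.97.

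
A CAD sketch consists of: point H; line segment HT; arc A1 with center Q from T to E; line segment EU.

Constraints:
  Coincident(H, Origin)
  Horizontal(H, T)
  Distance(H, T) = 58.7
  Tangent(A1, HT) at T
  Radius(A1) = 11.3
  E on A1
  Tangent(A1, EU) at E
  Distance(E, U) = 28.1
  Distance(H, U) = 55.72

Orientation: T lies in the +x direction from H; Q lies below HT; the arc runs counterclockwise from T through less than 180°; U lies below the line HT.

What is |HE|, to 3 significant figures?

48.5

H is at the origin; HT is horizontal with |HT| = 58.7 and T on the +x side, so T = (58.7, 0.00). A1 meets HT tangentially, so QT is at right angles to HT, so Q = T + (0, -11.3) = (58.7, -11.3). Since QE ⟂ EU (tangency), |QU| = √(11.3² + 28.1²) = 30.3 regardless of where E sits on A1. So U lies on both circle(H, 55.72) and circle(Q, 30.3); the below-HT intersection is U = (42.0, -36.6). E is the foot of the tangent from U: E = (47.6, -9.05).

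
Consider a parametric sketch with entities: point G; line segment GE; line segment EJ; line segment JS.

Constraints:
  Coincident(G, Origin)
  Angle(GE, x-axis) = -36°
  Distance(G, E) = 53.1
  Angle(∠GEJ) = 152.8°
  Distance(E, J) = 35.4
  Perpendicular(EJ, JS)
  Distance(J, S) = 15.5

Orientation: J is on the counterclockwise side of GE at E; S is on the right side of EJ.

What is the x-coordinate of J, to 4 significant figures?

77.94

G is at the origin; GE runs at -36.0° with length 53.1, so E = 53.1·(cos -36.0°, sin -36.0°) = (42.96, -31.21). ∠GEJ = 152.8°, so EJ runs at -36.0° + (180° − 152.8°) = -8.800° from the x-axis; with |EJ| = 35.4, J = E + 35.4·(cos -8.800°, sin -8.800°) = (77.94, -36.63). So J.x = 77.94.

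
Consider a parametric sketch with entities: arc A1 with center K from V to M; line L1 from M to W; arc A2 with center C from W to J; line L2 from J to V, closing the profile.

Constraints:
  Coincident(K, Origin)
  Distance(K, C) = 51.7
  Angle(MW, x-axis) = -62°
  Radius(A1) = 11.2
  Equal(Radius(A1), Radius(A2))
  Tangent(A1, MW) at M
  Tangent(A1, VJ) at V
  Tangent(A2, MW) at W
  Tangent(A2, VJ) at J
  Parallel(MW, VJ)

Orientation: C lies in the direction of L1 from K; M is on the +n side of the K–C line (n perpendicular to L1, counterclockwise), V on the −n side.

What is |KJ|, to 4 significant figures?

52.90

The slot axis is L1's direction at -62.0°, so u = (cos -62.0°, sin -62.0°) = (0.4695, -0.8829) and n = (−sin -62.0°, cos -62.0°) = (0.8829, 0.4695). K is at the origin and C lies 51.7 along u from K, so C = 51.7·u = (24.27, -45.65). Tangency of A1 to both parallel lines with radius 11.2 puts M and V at K ± 11.2·n: M = (9.889, 5.258), V = (-9.889, -5.258). Equal radii place W and J the same way about C: W = C + 11.2·n = (34.16, -40.39), J = C − 11.2·n = (14.38, -50.91). Then |KJ| = |J − K| = 52.90.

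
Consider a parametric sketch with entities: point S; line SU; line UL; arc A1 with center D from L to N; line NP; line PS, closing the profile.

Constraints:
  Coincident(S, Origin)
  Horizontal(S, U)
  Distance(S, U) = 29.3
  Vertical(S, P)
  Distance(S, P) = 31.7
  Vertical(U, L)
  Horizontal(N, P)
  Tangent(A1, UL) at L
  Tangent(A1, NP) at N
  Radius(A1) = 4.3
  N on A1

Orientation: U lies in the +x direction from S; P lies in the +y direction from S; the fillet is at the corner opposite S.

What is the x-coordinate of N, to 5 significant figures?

25.000

The virtual corner opposite S is at (29.300, 31.700). A1 meets UL tangentially, so DL is at right angles to UL and A1 meets NP tangentially, so DN is at right angles to NP, with radius 4.3, so the center D sits 4.3 in from both sides at D = (25.000, 27.400). That places the tangent points at L = (29.300, 27.400) on UL and N = (25.000, 31.700) on NP. So N.x = 25.000.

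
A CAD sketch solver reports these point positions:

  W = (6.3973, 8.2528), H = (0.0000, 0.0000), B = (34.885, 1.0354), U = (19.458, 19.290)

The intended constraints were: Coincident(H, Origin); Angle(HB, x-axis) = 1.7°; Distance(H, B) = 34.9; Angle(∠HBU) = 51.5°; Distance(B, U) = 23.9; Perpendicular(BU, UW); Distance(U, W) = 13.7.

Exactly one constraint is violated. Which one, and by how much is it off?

Distance(U, W) = 13.7 — off by 3.40.

H = (0.00, 0.00) ✓; HB at 1.700° ✓; |HB| = 34.90 ✓; ∠HBU = 51.50° ✓; |BU| = 23.90 ✓; ∠(BU, UW) = 90.00° ✓; |UW| = 17.10 ✗.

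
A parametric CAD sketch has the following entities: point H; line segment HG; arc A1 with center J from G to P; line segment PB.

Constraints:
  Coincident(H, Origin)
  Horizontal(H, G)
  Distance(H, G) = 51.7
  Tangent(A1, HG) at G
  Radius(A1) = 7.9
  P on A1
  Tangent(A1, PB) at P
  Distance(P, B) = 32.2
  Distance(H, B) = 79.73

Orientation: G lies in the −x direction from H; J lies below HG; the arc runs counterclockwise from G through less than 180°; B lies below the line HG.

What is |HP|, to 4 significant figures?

59.09

Checks: |JP| = 7.900 ✓; ∠(JP, PB) = 90.00° ✓; |PB| = 32.20 ✓; |HB| = 79.73 ✓.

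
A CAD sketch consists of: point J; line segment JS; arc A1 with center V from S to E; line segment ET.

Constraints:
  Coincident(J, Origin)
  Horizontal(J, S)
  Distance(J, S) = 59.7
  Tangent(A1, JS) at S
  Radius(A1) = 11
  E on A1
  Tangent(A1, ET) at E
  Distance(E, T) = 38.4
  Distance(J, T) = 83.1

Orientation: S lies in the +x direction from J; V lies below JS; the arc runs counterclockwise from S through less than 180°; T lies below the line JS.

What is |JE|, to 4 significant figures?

52.15

Checks: ∠(VS, SJ) = 90.00° ✓; |VE| = 11.00 ✓; ∠(VE, ET) = 90.00° ✓; |ET| = 38.40 ✓; |JT| = 83.10 ✓.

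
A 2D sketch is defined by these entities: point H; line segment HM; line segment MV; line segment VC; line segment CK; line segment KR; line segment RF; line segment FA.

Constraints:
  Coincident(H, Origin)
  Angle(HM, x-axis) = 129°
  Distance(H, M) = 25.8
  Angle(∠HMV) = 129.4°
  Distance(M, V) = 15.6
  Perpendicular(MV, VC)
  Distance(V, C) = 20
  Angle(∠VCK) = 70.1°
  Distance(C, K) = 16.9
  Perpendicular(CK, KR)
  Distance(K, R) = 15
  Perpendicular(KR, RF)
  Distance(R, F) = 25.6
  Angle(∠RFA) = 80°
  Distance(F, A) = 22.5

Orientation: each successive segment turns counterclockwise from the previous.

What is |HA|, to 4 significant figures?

35.07

KR ⟂ RF, so RF runs at -160.5°; with |RF| = 25.6, F = (-45.18, 11.40). ∠RFA = 80.0° gives FA at -60.50° from the x-axis; with |FA| = 22.5, A = (-34.10, -8.188). Then |HA| = |A − H| = 35.07.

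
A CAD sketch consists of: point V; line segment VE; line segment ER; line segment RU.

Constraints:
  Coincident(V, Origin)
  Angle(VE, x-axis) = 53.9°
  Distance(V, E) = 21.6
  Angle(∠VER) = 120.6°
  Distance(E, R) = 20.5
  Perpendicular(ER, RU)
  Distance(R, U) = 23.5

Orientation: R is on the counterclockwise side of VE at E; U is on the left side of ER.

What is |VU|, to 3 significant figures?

31.9

V is at the origin; VE runs at 53.9° with length 21.6, so E = 21.6·(cos 53.9°, sin 53.9°) = (12.7, 17.5). ∠VER = 120.6°, so ER runs at 53.9° + (180° − 120.6°) = 113° from the x-axis; with |ER| = 20.5, R = E + 20.5·(cos 113°, sin 113°) = (4.62, 36.3). ER is perpendicular to RU; with |RU| = 23.5 on the left of ER, U = R + 23.5·(-0.918, -0.396) = (-17.0, 27.0). Then |VU| = |U − V| = 31.9.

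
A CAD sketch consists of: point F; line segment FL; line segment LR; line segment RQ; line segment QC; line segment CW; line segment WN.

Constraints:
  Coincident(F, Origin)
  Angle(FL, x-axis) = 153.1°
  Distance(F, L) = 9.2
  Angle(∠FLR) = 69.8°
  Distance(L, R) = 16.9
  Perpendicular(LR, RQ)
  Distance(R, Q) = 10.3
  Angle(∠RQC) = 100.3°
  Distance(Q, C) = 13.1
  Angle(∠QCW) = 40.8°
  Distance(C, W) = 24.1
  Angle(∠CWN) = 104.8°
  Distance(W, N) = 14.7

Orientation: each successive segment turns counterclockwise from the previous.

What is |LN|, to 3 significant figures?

32.6

F is at the origin; FL runs at 153.1° with length 9.2, so L = (-8.20, 4.16). ∠FLR = 69.8° gives LR at -96.7° from the x-axis; with |LR| = 16.9, R = (-10.2, -12.6). LR is perpendicular to RQ, so RQ runs at -6.70°; with |RQ| = 10.3, Q = (0.0534, -13.8). ∠RQC = 100.3° gives QC at 73.0° from the x-axis; with |QC| = 13.1, C = (3.88, -1.30). ∠QCW = 40.8° gives CW at -148° from the x-axis; with |CW| = 24.1, W = (-16.5, -14.1). ∠CWN = 104.8° gives WN at -72.6° from the x-axis; with |WN| = 14.7, N = (-12.1, -28.2). Then |LN| = |N − L| = 32.6.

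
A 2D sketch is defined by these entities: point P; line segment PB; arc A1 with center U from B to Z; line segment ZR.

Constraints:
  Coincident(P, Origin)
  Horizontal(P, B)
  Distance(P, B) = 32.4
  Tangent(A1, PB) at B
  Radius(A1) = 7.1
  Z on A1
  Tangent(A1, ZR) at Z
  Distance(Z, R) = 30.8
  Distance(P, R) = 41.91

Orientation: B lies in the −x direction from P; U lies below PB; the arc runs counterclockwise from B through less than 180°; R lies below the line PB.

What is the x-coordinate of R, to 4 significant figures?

-20.68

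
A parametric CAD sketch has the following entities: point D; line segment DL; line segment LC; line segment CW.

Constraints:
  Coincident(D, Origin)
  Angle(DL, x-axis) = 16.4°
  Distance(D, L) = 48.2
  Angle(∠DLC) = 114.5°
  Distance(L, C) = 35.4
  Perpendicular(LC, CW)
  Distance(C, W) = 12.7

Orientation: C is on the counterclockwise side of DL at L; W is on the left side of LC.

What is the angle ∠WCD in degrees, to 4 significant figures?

51.63°

∠DLC = 114.5°, so LC runs at 16.4° + (180° − 114.5°) = 81.90° from the x-axis; with |LC| = 35.4, C = L + 35.4·(cos 81.90°, sin 81.90°) = (51.23, 48.66). LC is perpendicular to CW; with |CW| = 12.7 on the left of LC, W = C + 12.7·(-0.9900, 0.1409) = (38.65, 50.45). Then cos ∠WCD = CW·CD / (|CW||CD|), giving 51.63°.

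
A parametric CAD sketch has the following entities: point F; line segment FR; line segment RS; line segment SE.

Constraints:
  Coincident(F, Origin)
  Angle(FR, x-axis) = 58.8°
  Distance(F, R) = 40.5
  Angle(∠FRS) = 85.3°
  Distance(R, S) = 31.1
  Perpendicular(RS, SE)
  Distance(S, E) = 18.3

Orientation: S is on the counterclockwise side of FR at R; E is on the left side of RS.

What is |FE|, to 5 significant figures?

35.477

F is at the origin; FR runs at 58.8° with length 40.5, so R = 40.5·(cos 58.8°, sin 58.8°) = (20.980, 34.642). ∠FRS = 85.3°, so RS runs at 58.8° + (180° − 85.3°) = 153.50° from the x-axis; with |RS| = 31.1, S = R + 31.1·(cos 153.50°, sin 153.50°) = (-6.8524, 48.519). RS is perpendicular to SE; with |SE| = 18.3 on the left of RS, E = S + 18.3·(-0.44620, -0.89493) = (-15.018, 32.142). Then |FE| = |E − F| = 35.477.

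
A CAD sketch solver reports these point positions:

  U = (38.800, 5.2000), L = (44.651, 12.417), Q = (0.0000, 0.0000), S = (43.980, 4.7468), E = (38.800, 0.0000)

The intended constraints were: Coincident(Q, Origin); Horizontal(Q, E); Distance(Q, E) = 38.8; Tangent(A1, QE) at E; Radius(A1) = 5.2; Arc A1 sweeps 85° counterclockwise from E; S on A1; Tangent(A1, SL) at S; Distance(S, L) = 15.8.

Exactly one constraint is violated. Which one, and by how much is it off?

Distance(S, L) = 15.8 — off by 8.10.

Q = (0.00, 0.00) ✓; Q.y = 0.00, E.y = 0.00 ✓; |QE| = 38.80 ✓; ∠(UE, EQ) = 90.00° ✓; |UE| = 5.200 ✓; bearing(U→S) − bearing(U→E) = 85.00° ✓; |US| = 5.200 ✓; ∠(US, SL) = 90.00° ✓; |SL| = 7.699 ✗.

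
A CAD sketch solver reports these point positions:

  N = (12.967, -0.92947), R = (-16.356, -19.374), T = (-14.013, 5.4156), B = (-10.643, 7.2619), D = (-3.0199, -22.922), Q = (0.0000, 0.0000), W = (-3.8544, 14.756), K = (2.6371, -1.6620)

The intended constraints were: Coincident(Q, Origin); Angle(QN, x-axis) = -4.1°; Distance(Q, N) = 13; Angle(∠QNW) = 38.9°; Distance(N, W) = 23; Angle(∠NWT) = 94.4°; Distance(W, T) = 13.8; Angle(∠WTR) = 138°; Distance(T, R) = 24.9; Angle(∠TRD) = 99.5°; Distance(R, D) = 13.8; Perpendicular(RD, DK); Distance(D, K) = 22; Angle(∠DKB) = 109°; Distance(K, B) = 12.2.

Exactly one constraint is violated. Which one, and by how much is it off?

Distance(K, B) = 12.2 — off by 3.80.

Q = (0.00, 0.00) ✓; QN at -4.100° ✓; |QN| = 13.00 ✓; ∠QNW = 38.90° ✓; |NW| = 23.00 ✓; ∠NWT = 94.40° ✓; |WT| = 13.80 ✓; ∠WTR = 138.0° ✓; |TR| = 24.90 ✓; ∠TRD = 99.50° ✓; |RD| = 13.80 ✓; ∠(RD, DK) = 90.00° ✓; |DK| = 22.00 ✓; ∠DKB = 109.0° ✓; |KB| = 16.00 ✗.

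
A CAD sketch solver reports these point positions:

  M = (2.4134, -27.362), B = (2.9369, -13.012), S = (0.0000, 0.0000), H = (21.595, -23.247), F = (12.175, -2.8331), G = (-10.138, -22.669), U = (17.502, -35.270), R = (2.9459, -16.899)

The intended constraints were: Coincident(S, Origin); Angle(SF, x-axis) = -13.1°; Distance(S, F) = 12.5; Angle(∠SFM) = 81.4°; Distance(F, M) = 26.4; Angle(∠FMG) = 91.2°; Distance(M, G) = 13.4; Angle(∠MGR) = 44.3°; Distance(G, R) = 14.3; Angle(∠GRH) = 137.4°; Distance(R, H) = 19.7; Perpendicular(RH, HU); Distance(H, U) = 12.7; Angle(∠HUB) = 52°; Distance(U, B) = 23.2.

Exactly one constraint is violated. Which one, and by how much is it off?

Distance(U, B) = 23.2 — off by 3.40.

S = (0.00, 0.00) ✓; SF at -13.10° ✓; |SF| = 12.50 ✓; ∠SFM = 81.40° ✓; |FM| = 26.40 ✓; ∠FMG = 91.20° ✓; |MG| = 13.40 ✓; ∠MGR = 44.30° ✓; |GR| = 14.30 ✓; ∠GRH = 137.4° ✓; |RH| = 19.70 ✓; ∠(RH, HU) = 90.00° ✓; |HU| = 12.70 ✓; ∠HUB = 52.00° ✓; |UB| = 26.60 ✗.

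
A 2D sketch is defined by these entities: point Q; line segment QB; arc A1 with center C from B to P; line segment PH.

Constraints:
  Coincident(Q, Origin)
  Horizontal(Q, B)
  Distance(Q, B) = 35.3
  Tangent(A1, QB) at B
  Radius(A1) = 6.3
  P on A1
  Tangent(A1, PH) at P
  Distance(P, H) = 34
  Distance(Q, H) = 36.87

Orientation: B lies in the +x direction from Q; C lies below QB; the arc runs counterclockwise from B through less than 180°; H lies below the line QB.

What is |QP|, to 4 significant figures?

29.87

Checks: Q.y = 0.00, B.y = 0.00 ✓; |CP| = 6.300 ✓; ∠(CP, PH) = 90.00° ✓; |PH| = 34.00 ✓; |QH| = 36.87 ✓.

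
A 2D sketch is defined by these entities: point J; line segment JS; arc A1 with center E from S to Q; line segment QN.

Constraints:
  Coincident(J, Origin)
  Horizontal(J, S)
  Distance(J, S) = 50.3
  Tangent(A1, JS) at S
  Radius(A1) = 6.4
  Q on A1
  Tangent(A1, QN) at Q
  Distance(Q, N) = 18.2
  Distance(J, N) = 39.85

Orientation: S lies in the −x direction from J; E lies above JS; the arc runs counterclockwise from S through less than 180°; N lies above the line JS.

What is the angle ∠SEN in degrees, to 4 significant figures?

128.9°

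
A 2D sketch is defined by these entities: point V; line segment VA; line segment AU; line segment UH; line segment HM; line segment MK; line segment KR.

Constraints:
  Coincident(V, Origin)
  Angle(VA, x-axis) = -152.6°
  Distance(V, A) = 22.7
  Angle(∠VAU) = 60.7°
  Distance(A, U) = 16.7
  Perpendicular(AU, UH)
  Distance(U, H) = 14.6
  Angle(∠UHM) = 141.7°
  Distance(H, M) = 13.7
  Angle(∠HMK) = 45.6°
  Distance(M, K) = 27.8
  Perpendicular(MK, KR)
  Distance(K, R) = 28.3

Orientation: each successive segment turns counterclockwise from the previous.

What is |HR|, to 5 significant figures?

25.970

V is at the origin; VA runs at -152.6° with length 22.7, so A = (-20.153, -10.447). ∠VAU = 60.7° gives AU at -33.300° from the x-axis; with |AU| = 16.7, U = (-6.1954, -19.615). AU ⟂ UH, so UH runs at 56.700°; with |UH| = 14.6, H = (1.8203, -7.4124). ∠UHM = 141.7° gives HM at 95.000° from the x-axis; with |HM| = 13.7, M = (0.62627, 6.2354). ∠HMK = 45.6° gives MK at -130.60° from the x-axis; with |MK| = 27.8, K = (-17.465, -14.872). MK is perpendicular to KR, so KR runs at -40.600°; with |KR| = 28.3, R = (4.0221, -33.289). Then |HR| = |R − H| = 25.970.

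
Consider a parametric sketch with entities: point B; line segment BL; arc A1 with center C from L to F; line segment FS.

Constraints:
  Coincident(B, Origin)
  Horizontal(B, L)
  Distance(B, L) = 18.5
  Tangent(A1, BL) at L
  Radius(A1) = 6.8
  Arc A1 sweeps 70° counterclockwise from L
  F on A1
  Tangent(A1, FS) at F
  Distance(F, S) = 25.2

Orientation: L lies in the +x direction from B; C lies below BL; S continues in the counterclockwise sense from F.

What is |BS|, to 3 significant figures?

28.4

B is at the origin; B and L share the same y with |BL| = 18.5 and L on the +x side, so L = (18.5, 0.00). The tangent condition forces CL to be normal to BL, so C = L + (0, -6.8) = (18.5, -6.80). On A1, L sits at bearing 90° from C; a 70° counterclockwise sweep puts F at bearing 160°, so F = C + 6.8·(cos 160°, sin 160°) = (12.1, -4.47). The tangent condition forces CF to be normal to FS, so FS runs along (−sin 160°, cos 160°); with |FS| = 25.2, S = (3.49, -28.2). Then |BS| = |S − B| = 28.4.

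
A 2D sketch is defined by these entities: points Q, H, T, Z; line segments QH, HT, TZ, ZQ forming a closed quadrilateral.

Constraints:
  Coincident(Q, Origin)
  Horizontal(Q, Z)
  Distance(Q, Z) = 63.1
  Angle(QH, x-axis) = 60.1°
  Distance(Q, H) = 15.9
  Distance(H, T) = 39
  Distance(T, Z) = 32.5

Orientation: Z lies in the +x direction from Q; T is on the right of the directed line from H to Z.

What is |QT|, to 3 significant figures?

37.4

Checks: |HT| = 39.00 ✓; |TZ| = 32.50 ✓.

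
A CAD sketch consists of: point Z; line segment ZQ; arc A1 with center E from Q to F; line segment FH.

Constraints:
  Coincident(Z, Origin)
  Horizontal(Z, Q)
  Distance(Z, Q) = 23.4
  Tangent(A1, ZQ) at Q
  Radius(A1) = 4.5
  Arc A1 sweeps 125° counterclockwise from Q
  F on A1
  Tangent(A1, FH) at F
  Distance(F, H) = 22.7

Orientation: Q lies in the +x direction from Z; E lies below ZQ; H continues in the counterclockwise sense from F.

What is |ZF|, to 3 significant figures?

20.9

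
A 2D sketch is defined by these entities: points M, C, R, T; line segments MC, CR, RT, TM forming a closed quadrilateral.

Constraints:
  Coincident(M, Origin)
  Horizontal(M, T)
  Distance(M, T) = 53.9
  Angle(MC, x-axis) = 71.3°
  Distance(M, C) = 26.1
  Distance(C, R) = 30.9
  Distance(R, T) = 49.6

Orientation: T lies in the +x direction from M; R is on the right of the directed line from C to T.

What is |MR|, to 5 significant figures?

7.5603

M is at the origin; M and T share the same y with |MT| = 53.9 and T in +x, so T = (53.9, 0). MC runs at 71.3° with |MC| = 26.1, so C = (8.3680, 24.722). R is determined by |CR| = 30.9 and |RT| = 49.6 together: it lies at the intersection of circle(C, 30.9) and circle(T, 49.6). With |CT| = 51.811, the foot of the radical line on CT is 11.378 from C and the perpendicular offset is √(30.9² − 11.378²) = 28.729. Taking the right-of-CT solution: R = (4.6587, -5.9544).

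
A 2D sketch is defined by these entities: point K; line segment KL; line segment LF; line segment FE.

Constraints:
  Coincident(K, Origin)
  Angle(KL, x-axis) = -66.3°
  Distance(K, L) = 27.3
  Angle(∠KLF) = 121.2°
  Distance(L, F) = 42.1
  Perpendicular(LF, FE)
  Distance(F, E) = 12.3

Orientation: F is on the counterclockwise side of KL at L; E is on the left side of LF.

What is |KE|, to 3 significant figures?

57.3

∠KLF = 121.2°, so LF runs at -66.3° + (180° − 121.2°) = -7.50° from the x-axis; with |LF| = 42.1, F = L + 42.1·(cos -7.50°, sin -7.50°) = (52.7, -30.5). LF ⟂ FE; with |FE| = 12.3 on the left of LF, E = F + 12.3·(0.131, 0.991) = (54.3, -18.3). Then |KE| = |E − K| = 57.3.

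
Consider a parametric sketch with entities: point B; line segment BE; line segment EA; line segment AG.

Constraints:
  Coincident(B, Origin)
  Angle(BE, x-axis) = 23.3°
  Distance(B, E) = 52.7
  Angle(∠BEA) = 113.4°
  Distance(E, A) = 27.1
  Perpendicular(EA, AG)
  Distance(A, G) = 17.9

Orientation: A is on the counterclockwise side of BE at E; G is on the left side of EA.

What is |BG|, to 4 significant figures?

56.88

∠BEA = 113.4°, so EA runs at 23.3° + (180° − 113.4°) = 89.90° from the x-axis; with |EA| = 27.1, A = E + 27.1·(cos 89.90°, sin 89.90°) = (48.45, 47.95). EA is perpendicular to AG; with |AG| = 17.9 on the left of EA, G = A + 17.9·(-1.000, 0.001745) = (30.55, 47.98). Then |BG| = |G − B| = 56.88.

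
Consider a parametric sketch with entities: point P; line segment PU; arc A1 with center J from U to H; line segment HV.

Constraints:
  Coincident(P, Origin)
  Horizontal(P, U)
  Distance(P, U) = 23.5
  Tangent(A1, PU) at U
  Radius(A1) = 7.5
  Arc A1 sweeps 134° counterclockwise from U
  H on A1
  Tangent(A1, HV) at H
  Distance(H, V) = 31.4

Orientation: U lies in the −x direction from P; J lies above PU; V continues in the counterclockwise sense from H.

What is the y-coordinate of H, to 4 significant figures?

12.71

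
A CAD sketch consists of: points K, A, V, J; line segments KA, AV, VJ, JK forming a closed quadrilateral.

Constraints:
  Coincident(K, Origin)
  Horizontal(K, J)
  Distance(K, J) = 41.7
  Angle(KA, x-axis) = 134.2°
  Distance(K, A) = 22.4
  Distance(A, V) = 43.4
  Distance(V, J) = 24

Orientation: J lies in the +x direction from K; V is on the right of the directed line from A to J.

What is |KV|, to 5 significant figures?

21.693

K is at the origin; K and J share the same y with |KJ| = 41.7 and J in +x, so J = (41.7, 0). KA runs at 134.2° with |KA| = 22.4, so A = (-15.616, 16.059). V is determined by |AV| = 43.4 and |VJ| = 24.0 together: it lies at the intersection of circle(A, 43.4) and circle(J, 24.0). With |AJ| = 59.524, the foot of the radical line on AJ is 40.745 from A and the perpendicular offset is √(43.4² − 40.745²) = 14.946. Taking the right-of-AJ solution: V = (19.586, -9.3254).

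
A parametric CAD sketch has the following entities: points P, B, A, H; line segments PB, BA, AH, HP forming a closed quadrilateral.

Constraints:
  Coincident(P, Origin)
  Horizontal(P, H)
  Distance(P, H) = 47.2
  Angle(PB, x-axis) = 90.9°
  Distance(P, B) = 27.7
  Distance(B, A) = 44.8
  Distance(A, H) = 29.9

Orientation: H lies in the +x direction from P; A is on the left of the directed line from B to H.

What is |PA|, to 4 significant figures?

53.38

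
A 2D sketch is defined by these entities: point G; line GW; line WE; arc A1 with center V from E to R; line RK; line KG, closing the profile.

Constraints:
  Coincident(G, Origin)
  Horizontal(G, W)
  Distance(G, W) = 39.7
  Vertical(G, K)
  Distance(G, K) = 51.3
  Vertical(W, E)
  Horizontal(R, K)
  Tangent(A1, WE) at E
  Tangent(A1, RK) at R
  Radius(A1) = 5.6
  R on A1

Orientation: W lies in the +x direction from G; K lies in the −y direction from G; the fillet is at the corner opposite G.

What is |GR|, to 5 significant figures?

61.600

G is at the origin; G and W share the same y with |GW| = 39.7 and W on the +x side, so W = (39.700, 0.0000). GK is vertical with |GK| = 51.3 and K on the −y side, so K = (0.0000, -51.300). The virtual corner opposite G is at (39.700, -51.300). Since A1 is tangent to WE there, VE ⟂ WE and the tangent condition forces VR to be normal to RK, with radius 5.6, so the center V sits 5.6 in from both sides at V = (34.100, -45.700). That places the tangent points at E = (39.700, -45.700) on WE and R = (34.100, -51.300) on RK. Then |GR| = |R − G| = 61.600.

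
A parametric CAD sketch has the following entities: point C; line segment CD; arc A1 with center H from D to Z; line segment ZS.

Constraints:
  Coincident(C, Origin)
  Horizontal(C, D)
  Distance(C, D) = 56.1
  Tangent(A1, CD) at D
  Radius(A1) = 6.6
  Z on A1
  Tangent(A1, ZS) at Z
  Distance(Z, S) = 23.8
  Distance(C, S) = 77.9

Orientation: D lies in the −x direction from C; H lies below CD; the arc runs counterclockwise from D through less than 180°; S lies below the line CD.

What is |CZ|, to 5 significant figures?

61.765

Checks: |HZ| = 6.600 ✓; ∠(HZ, ZS) = 90.00° ✓; |ZS| = 23.80 ✓; |CS| = 77.90 ✓.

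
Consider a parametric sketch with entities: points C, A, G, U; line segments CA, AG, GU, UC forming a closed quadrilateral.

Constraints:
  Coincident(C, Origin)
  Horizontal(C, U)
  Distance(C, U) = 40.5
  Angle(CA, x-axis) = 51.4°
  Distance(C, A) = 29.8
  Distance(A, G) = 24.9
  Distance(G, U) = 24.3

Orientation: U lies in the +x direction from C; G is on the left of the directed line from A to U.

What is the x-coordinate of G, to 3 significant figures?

43.5

C is at the origin; CU is horizontal with |CU| = 40.5 and U in +x, so U = (40.5, 0). CA runs at 51.4° with |CA| = 29.8, so A = (18.6, 23.3). G is determined by |AG| = 24.9 and |GU| = 24.3 together: it lies at the intersection of circle(A, 24.9) and circle(U, 24.3). With |AU| = 32.0, the foot of the radical line on AU is 16.4 from A and the perpendicular offset is √(24.9² − 16.4²) = 18.7. Taking the left-of-AU solution: G = (43.5, 24.1).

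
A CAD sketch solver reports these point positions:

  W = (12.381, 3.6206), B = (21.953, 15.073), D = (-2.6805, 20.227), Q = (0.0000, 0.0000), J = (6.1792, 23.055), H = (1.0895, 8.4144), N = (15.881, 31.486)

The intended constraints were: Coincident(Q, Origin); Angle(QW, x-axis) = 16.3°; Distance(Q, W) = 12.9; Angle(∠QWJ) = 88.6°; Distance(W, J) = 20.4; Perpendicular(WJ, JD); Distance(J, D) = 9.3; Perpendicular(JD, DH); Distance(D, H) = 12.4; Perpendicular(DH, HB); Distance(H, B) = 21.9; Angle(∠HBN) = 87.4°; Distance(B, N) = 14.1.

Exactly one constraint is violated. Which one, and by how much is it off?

Distance(B, N) = 14.1 — off by 3.40.

Q = (0.00, 0.00) ✓; QW at 16.30° ✓; |QW| = 12.90 ✓; ∠QWJ = 88.60° ✓; |WJ| = 20.40 ✓; ∠(WJ, JD) = 90.00° ✓; |JD| = 9.300 ✓; ∠(JD, DH) = 90.00° ✓; |DH| = 12.40 ✓; ∠(DH, HB) = 90.00° ✓; |HB| = 21.90 ✓; ∠HBN = 87.40° ✓; |BN| = 17.50 ✗.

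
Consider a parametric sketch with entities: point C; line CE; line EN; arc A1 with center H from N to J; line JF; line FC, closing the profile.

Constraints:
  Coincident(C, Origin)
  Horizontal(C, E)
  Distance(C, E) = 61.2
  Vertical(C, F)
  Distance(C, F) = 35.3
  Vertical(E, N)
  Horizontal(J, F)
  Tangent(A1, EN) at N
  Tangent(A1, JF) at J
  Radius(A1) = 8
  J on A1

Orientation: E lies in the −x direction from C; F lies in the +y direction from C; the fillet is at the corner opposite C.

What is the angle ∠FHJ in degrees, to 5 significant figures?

81.448°

The virtual corner opposite C is at (-61.200, 35.300). A1 meets EN tangentially, so HN is at right angles to EN and tangency of A1 to JF means the radius HJ is perpendicular to JF, with radius 8.0, so the center H sits 8.0 in from both sides at H = (-53.200, 27.300). That places the tangent points at N = (-61.200, 27.300) on EN and J = (-53.200, 35.300) on JF. Then cos ∠FHJ = HF·HJ / (|HF||HJ|), giving 81.448°.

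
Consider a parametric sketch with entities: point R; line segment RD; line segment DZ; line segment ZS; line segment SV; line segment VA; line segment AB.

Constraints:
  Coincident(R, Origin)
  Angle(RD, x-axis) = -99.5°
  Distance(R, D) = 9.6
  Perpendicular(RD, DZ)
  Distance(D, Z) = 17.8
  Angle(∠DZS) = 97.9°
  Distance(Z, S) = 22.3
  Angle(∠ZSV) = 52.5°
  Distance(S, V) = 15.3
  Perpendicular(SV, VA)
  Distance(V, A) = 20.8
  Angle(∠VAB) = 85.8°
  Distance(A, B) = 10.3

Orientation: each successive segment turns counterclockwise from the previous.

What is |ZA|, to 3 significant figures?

3.55

∠ZSV = 52.5° gives SV at -160° from the x-axis; with |SV| = 15.3, V = (8.27, 3.62). SV ⟂ VA, so VA runs at -69.9°; with |VA| = 20.8, A = (15.4, -15.9). Then |ZA| = |A − Z| = 3.55.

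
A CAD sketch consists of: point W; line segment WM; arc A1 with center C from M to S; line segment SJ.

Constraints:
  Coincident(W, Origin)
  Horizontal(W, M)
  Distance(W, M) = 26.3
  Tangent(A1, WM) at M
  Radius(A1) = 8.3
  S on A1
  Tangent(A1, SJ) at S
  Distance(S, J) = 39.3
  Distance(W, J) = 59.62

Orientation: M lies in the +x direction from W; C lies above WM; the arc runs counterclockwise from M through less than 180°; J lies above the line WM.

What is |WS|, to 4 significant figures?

35.48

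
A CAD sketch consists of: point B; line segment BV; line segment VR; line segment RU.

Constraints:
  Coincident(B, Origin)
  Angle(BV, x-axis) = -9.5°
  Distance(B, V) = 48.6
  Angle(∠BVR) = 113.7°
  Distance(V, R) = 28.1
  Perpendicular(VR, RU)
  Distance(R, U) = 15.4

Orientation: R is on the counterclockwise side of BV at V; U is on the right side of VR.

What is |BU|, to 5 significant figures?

76.532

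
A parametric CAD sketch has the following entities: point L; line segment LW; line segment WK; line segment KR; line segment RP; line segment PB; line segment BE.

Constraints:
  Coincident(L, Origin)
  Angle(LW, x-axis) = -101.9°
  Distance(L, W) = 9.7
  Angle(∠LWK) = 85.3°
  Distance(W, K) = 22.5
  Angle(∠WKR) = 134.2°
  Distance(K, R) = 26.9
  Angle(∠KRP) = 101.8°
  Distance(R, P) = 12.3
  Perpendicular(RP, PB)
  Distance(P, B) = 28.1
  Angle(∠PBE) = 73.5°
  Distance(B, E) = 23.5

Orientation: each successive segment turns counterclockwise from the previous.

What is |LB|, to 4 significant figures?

11.07

L is at the origin; LW runs at -101.9° with length 9.7, so W = (-2.000, -9.492). ∠LWK = 85.3° gives WK at -7.200° from the x-axis; with |WK| = 22.5, K = (20.32, -12.31). ∠WKR = 134.2° gives KR at 38.60° from the x-axis; with |KR| = 26.9, R = (41.35, 4.471). ∠KRP = 101.8° gives RP at 116.8° from the x-axis; with |RP| = 12.3, P = (35.80, 15.45). RP is perpendicular to PB, so PB runs at -153.2°; with |PB| = 28.1, B = (10.72, 2.780). Then |LB| = |B − L| = 11.07.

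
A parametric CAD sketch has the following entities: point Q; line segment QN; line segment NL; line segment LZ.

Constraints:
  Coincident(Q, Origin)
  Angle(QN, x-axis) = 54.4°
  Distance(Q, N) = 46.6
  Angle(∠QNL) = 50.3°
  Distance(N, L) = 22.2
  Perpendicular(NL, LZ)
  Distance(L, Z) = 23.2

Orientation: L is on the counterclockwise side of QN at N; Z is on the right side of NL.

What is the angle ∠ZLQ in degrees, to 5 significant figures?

168.08°

Q is at the origin; QN runs at 54.4° with length 46.6, so N = 46.6·(cos 54.4°, sin 54.4°) = (27.127, 37.890). ∠QNL = 50.3°, so NL runs at 54.4° + (180° − 50.3°) = 184.10° from the x-axis; with |NL| = 22.2, L = N + 22.2·(cos 184.10°, sin 184.10°) = (4.9837, 36.303). The perpendicularity gives LZ at right angles to NL; with |LZ| = 23.2 on the right of NL, Z = L + 23.2·(-0.071497, 0.99744) = (3.3250, 59.444). Then cos ∠ZLQ = LZ·LQ / (|LZ||LQ|), giving 168.08°.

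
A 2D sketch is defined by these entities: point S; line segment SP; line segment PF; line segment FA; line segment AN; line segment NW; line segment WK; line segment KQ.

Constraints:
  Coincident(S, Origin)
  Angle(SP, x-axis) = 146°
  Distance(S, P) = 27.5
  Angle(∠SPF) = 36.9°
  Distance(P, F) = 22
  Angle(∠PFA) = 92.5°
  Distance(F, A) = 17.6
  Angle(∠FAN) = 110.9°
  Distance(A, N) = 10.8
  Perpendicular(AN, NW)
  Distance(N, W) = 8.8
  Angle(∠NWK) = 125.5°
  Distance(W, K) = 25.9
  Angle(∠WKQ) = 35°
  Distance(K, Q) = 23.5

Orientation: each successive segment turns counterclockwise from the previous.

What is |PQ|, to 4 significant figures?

28.62

S is at the origin; SP runs at 146.0° with length 27.5, so P = (-22.80, 15.38). ∠SPF = 36.9° gives PF at -70.90° from the x-axis; with |PF| = 22.0, F = (-15.60, -5.411). ∠PFA = 92.5° gives FA at 16.60° from the x-axis; with |FA| = 17.6, A = (1.267, -0.3830). ∠FAN = 110.9° gives AN at 85.70° from the x-axis; with |AN| = 10.8, N = (2.077, 10.39). AN ⟂ NW, so NW runs at 175.7°; with |NW| = 8.8, W = (-6.699, 11.05). ∠NWK = 125.5° gives WK at -129.8° from the x-axis; with |WK| = 25.9, K = (-23.28, -8.852). ∠WKQ = 35.0° gives KQ at 15.20° from the x-axis; with |KQ| = 23.5, Q = (-0.5997, -2.691). Then |PQ| = |Q − P| = 28.62.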